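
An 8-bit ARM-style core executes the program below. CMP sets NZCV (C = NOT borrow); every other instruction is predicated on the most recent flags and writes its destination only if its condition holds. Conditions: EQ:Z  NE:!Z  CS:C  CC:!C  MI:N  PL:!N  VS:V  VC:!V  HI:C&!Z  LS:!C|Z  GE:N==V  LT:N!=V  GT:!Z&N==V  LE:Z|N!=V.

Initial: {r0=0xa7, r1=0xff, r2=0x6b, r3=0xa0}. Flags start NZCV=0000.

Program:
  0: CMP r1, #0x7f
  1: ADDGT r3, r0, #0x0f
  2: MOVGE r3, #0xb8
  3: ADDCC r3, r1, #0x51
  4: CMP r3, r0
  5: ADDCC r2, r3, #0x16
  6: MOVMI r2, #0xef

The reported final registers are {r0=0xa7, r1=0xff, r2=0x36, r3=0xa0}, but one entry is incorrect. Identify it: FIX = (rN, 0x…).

0: ✓ CMP  NZCV=1010
1: · ADDGT
2: · MOVGE
3: · ADDCC
4: ✓ CMP  NZCV=1000
5: ✓ ADDCC  r2←0xb6
6: ✓ MOVMI  r2←0xef

FIX = (r2, 0xef)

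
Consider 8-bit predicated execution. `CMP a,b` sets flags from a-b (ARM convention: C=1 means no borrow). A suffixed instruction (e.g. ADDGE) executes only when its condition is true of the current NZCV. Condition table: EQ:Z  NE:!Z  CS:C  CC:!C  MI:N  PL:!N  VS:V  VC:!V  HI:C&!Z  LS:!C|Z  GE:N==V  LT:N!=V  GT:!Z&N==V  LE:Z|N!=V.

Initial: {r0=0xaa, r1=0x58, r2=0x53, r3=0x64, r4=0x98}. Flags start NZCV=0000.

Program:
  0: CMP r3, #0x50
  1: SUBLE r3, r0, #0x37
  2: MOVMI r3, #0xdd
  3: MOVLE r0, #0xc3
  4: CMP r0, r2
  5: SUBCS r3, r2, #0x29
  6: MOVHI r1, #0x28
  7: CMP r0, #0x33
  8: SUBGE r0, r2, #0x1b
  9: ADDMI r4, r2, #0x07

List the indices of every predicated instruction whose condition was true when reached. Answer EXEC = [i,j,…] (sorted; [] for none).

[0] flags=0010 → (cmp)
[1] flags=0010 LE?F → skip
[2] flags=0010 MI?F → skip
[3] flags=0010 LE?F → skip
[4] flags=0011 → (cmp)
[5] flags=0011 CS?T → r3=0x2a
[6] flags=0011 HI?T → r1=0x28
[7] flags=0011 → (cmp)
[8] flags=0011 GE?F → skip
[9] flags=0011 MI?F → skip

EXEC = [5,6]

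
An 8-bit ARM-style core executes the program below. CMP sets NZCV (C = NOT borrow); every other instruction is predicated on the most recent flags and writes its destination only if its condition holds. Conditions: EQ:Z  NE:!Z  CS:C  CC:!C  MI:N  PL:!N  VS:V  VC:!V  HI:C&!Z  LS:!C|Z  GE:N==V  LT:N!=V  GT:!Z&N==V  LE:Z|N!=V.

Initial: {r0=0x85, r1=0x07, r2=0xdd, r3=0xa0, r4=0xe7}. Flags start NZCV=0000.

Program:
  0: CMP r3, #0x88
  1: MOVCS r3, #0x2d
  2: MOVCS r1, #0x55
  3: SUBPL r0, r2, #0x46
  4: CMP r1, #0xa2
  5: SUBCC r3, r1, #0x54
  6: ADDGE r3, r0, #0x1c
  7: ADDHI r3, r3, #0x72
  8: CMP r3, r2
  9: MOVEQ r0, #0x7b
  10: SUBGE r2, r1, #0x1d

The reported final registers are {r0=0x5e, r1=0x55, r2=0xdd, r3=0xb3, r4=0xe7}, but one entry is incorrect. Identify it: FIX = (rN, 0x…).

FIX = (r0, 0x97)

[0] flags=0010 → (cmp)
[1] flags=0010 CS?T → r3=0x2d
[2] flags=0010 CS?T → r1=0x55
[3] flags=0010 PL?T → r0=0x97
[4] flags=1001 → (cmp)
[5] flags=1001 CC?T → r3=0x01
[6] flags=1001 GE?T → r3=0xb3
[7] flags=1001 HI?F → skip
[8] flags=1000 → (cmp)
[9] flags=1000 EQ?F → skip
[10] flags=1000 GE?F → skip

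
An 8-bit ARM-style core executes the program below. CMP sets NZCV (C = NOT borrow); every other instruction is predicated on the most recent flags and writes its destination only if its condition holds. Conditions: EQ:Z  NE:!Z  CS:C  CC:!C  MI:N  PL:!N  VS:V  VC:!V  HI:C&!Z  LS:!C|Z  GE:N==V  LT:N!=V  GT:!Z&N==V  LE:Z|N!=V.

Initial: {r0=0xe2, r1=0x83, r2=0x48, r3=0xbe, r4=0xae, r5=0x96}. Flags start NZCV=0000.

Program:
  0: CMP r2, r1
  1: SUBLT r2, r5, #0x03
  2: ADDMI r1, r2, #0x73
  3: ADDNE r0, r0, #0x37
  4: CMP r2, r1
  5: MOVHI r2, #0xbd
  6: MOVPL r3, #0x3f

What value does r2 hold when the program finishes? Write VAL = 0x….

VAL = 0x48

[0] flags=1001 → (cmp)
[1] flags=1001 LT?F → skip
[2] flags=1001 MI?T → r1=0xbb
[3] flags=1001 NE?T → r0=0x19
[4] flags=1001 → (cmp)
[5] flags=1001 HI?F → skip
[6] flags=1001 PL?F → skip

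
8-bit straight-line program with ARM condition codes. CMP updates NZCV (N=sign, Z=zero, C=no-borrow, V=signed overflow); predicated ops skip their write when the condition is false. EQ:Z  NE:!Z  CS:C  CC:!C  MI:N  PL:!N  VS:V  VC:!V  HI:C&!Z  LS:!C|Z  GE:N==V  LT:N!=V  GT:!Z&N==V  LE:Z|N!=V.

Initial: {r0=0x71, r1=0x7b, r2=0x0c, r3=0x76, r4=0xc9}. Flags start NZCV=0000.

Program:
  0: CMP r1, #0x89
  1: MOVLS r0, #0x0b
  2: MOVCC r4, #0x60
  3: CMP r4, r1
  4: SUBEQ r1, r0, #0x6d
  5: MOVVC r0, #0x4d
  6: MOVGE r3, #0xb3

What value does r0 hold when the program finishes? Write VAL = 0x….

[0] flags=1001 → (cmp)
[1] flags=1001 LS?T → r0=0x0b
[2] flags=1001 CC?T → r4=0x60
[3] flags=1000 → (cmp)
[4] flags=1000 EQ?F → skip
[5] flags=1000 VC?T → r0=0x4d
[6] flags=1000 GE?F → skip

VAL = 0x4d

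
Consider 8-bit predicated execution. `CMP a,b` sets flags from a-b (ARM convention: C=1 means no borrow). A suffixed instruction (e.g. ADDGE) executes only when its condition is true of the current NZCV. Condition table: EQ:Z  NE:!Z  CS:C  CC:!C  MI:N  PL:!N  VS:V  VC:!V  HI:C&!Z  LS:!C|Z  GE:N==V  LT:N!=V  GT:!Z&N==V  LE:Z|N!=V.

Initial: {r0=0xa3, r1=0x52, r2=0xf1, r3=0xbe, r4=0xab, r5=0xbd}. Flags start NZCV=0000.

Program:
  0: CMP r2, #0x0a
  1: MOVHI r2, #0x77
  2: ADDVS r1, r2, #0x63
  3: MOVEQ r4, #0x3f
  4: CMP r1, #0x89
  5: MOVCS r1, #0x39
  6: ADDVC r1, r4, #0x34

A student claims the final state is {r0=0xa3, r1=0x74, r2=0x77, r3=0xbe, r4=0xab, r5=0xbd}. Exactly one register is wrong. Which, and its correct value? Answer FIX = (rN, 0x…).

0: ✓ CMP  NZCV=1010
1: ✓ MOVHI  r2←0x77
2: · ADDVS
3: · MOVEQ
4: ✓ CMP  NZCV=1001
5: · MOVCS
6: · ADDVC

FIX = (r1, 0x52)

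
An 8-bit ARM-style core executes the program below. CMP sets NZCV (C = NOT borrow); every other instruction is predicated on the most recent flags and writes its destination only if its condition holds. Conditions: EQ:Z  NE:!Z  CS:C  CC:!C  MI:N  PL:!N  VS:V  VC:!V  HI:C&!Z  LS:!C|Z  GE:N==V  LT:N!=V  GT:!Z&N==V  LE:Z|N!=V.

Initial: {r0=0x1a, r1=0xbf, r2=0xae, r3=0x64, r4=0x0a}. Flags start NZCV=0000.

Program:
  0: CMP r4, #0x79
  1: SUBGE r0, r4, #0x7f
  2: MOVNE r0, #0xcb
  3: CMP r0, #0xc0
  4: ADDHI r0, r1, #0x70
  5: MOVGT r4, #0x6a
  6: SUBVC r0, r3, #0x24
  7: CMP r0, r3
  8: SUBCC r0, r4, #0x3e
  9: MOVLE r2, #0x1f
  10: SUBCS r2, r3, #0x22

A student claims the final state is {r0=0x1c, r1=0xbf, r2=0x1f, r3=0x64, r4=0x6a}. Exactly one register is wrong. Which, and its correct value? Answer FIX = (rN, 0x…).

FIX = (r0, 0x2c)

[0] flags=1000 → (cmp)
[1] flags=1000 GE?F → skip
[2] flags=1000 NE?T → r0=0xcb
[3] flags=0010 → (cmp)
[4] flags=0010 HI?T → r0=0x2f
[5] flags=0010 GT?T → r4=0x6a
[6] flags=0010 VC?T → r0=0x40
[7] flags=1000 → (cmp)
[8] flags=1000 CC?T → r0=0x2c
[9] flags=1000 LE?T → r2=0x1f
[10] flags=1000 CS?F → skip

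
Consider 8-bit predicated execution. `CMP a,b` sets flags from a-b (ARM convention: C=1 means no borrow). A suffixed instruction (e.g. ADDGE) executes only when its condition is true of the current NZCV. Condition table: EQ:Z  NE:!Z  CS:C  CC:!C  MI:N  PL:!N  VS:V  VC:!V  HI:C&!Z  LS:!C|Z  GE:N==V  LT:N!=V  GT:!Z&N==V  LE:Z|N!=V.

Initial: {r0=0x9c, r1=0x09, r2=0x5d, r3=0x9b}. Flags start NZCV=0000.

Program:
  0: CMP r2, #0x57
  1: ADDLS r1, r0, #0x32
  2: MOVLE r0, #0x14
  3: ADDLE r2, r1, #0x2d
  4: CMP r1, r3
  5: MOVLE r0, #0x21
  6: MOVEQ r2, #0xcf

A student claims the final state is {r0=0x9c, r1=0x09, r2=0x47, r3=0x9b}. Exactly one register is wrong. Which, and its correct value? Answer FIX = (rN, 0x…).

FIX = (r2, 0x5d)

0: ✓ CMP  NZCV=0010
1: · ADDLS
2: · MOVLE
3: · ADDLE
4: ✓ CMP  NZCV=0000
5: · MOVLE
6: · MOVEQ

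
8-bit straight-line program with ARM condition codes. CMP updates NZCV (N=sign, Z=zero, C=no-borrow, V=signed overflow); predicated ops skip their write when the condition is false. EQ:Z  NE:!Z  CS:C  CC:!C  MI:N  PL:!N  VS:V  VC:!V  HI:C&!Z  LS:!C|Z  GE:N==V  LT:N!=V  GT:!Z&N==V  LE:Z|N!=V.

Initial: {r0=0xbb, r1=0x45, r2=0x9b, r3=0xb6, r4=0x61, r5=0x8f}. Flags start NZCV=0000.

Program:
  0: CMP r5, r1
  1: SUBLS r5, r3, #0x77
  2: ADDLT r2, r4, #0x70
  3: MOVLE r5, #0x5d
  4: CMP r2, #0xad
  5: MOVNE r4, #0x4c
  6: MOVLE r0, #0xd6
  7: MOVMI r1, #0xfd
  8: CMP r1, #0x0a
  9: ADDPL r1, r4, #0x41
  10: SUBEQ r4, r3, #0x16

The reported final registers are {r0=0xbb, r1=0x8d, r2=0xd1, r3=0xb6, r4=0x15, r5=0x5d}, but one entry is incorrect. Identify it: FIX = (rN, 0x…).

0: ✓ CMP  NZCV=0011
1: · SUBLS
2: ✓ ADDLT  r2←0xd1
3: ✓ MOVLE  r5←0x5d
4: ✓ CMP  NZCV=0010
5: ✓ MOVNE  r4←0x4c
6: · MOVLE
7: · MOVMI
8: ✓ CMP  NZCV=0010
9: ✓ ADDPL  r1←0x8d
10: · SUBEQ

FIX = (r4, 0x4c)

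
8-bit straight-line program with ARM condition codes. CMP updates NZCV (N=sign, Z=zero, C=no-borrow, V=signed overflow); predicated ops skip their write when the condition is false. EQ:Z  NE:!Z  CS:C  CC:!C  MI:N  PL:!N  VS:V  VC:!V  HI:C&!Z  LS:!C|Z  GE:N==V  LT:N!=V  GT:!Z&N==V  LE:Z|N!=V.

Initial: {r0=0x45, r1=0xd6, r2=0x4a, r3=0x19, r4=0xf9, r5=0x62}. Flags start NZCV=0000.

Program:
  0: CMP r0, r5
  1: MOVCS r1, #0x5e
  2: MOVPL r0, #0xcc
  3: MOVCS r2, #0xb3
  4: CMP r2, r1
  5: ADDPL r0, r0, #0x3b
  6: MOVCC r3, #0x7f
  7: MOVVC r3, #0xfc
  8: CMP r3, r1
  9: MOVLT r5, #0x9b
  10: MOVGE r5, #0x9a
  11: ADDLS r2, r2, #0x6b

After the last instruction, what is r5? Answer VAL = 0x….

[0] flags=1000 → (cmp)
[1] flags=1000 CS?F → skip
[2] flags=1000 PL?F → skip
[3] flags=1000 CS?F → skip
[4] flags=0000 → (cmp)
[5] flags=0000 PL?T → r0=0x80
[6] flags=0000 CC?T → r3=0x7f
[7] flags=0000 VC?T → r3=0xfc
[8] flags=0010 → (cmp)
[9] flags=0010 LT?F → skip
[10] flags=0010 GE?T → r5=0x9a
[11] flags=0010 LS?F → skip

VAL = 0x9a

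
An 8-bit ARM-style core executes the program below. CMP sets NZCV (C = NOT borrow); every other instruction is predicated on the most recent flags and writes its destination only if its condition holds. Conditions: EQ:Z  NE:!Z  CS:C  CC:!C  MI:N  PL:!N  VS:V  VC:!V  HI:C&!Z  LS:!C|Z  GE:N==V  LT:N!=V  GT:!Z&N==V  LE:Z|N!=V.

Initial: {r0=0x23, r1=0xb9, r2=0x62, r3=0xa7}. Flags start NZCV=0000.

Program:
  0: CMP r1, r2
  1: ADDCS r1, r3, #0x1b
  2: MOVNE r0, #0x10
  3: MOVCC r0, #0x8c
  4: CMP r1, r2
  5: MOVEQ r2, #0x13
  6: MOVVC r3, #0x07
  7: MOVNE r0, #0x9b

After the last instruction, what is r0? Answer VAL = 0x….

VAL = 0x9b

0: ✓ CMP  NZCV=0011
1: ✓ ADDCS  r1←0xc2
2: ✓ MOVNE  r0←0x10
3: · MOVCC
4: ✓ CMP  NZCV=0011
5: · MOVEQ
6: · MOVVC
7: ✓ MOVNE  r0←0x9b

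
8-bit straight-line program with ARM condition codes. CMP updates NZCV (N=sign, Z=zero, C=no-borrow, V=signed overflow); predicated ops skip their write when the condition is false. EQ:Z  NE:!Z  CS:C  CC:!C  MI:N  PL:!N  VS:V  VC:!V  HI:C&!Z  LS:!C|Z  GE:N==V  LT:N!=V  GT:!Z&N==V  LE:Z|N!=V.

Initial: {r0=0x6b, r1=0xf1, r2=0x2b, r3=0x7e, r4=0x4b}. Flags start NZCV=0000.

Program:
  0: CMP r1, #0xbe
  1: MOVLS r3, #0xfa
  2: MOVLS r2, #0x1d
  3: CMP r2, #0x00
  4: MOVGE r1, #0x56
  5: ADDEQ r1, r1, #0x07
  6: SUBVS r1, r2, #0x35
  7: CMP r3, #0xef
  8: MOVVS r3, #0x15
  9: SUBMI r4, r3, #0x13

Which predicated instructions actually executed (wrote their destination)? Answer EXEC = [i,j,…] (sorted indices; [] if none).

0: ✓ CMP  NZCV=0010
1: · MOVLS
2: · MOVLS
3: ✓ CMP  NZCV=0010
4: ✓ MOVGE  r1←0x56
5: · ADDEQ
6: · SUBVS
7: ✓ CMP  NZCV=1001
8: ✓ MOVVS  r3←0x15
9: ✓ SUBMI  r4←0x02

EXEC = [4,8,9]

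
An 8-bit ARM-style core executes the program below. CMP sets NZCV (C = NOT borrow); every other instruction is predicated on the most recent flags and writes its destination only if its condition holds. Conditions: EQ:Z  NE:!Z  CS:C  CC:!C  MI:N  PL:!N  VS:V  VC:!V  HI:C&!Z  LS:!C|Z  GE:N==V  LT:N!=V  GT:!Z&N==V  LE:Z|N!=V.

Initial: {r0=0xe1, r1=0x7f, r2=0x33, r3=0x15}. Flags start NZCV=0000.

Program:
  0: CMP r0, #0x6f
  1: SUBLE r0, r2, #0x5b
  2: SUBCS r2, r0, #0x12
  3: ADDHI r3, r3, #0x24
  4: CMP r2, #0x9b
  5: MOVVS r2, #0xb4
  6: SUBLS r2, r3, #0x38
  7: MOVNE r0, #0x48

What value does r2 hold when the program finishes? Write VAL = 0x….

VAL = 0xc6

[0] flags=0011 → (cmp)
[1] flags=0011 LE?T → r0=0xd8
[2] flags=0011 CS?T → r2=0xc6
[3] flags=0011 HI?T → r3=0x39
[4] flags=0010 → (cmp)
[5] flags=0010 VS?F → skip
[6] flags=0010 LS?F → skip
[7] flags=0010 NE?T → r0=0x48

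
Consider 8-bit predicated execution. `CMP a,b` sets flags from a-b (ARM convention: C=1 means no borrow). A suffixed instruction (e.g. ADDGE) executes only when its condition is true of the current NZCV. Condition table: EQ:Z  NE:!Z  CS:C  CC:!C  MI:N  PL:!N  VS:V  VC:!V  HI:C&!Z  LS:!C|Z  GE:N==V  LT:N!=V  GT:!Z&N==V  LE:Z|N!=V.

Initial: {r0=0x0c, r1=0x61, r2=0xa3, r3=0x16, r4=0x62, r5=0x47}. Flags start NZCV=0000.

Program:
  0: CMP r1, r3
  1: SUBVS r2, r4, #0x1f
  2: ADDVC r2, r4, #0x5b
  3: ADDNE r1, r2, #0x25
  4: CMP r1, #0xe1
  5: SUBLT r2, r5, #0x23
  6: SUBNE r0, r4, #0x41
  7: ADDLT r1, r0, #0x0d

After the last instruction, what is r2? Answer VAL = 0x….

[0] flags=0010 → (cmp)
[1] flags=0010 VS?F → skip
[2] flags=0010 VC?T → r2=0xbd
[3] flags=0010 NE?T → r1=0xe2
[4] flags=0010 → (cmp)
[5] flags=0010 LT?F → skip
[6] flags=0010 NE?T → r0=0x21
[7] flags=0010 LT?F → skip

VAL = 0xbd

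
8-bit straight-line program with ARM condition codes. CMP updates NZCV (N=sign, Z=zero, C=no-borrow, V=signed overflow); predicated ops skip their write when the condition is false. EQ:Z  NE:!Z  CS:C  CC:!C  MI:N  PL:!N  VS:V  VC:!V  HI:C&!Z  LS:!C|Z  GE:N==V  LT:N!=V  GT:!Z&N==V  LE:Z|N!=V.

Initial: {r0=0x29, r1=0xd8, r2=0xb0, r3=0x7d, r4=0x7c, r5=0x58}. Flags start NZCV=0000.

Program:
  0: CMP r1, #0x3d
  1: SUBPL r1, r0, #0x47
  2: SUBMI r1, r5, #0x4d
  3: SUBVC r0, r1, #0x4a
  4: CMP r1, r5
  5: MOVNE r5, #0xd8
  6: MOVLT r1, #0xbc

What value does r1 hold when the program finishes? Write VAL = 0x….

VAL = 0xbc

[0] flags=1010 → (cmp)
[1] flags=1010 PL?F → skip
[2] flags=1010 MI?T → r1=0x0b
[3] flags=1010 VC?T → r0=0xc1
[4] flags=1000 → (cmp)
[5] flags=1000 NE?T → r5=0xd8
[6] flags=1000 LT?T → r1=0xbc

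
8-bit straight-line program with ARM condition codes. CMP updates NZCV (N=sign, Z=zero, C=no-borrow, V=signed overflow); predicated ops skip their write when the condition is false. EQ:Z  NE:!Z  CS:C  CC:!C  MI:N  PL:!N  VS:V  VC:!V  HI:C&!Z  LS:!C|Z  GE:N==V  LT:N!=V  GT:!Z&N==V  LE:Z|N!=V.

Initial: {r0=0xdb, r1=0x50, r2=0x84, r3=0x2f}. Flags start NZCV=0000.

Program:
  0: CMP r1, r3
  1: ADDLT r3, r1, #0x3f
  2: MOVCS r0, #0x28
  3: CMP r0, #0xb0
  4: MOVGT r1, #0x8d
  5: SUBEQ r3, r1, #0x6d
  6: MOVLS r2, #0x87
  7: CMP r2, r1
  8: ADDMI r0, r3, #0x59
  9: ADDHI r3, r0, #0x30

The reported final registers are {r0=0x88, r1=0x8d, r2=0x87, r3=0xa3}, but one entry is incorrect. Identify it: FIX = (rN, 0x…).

0: ✓ CMP  NZCV=0010
1: · ADDLT
2: ✓ MOVCS  r0←0x28
3: ✓ CMP  NZCV=0000
4: ✓ MOVGT  r1←0x8d
5: · SUBEQ
6: ✓ MOVLS  r2←0x87
7: ✓ CMP  NZCV=1000
8: ✓ ADDMI  r0←0x88
9: · ADDHI

FIX = (r3, 0x2f)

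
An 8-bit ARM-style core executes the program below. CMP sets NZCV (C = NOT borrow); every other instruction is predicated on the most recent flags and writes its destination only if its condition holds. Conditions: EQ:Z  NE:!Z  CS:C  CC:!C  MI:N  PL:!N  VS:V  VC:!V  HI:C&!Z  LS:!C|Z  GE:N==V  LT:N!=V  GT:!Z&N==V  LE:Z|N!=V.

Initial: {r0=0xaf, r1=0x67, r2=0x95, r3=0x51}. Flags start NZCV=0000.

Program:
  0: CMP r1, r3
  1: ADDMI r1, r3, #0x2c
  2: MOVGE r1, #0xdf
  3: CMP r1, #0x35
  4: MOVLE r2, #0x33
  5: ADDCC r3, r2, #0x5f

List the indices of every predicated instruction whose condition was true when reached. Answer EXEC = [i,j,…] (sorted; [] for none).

0: ✓ CMP  NZCV=0010
1: · ADDMI
2: ✓ MOVGE  r1←0xdf
3: ✓ CMP  NZCV=1010
4: ✓ MOVLE  r2←0x33
5: · ADDCC

EXEC = [2,4]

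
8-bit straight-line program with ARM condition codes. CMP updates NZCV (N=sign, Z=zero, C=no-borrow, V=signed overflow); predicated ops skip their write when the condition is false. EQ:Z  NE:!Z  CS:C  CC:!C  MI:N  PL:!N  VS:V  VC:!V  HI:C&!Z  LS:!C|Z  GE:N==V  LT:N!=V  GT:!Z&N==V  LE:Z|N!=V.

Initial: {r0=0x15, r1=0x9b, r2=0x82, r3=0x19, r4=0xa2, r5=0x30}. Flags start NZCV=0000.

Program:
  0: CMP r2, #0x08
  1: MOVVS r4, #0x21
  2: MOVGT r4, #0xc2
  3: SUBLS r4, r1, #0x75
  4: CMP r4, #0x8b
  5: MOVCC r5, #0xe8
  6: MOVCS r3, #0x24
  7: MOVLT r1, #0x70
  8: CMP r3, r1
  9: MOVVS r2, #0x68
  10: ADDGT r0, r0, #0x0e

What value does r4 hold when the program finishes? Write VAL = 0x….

0: ✓ CMP  NZCV=0011
1: ✓ MOVVS  r4←0x21
2: · MOVGT
3: · SUBLS
4: ✓ CMP  NZCV=1001
5: ✓ MOVCC  r5←0xe8
6: · MOVCS
7: · MOVLT
8: ✓ CMP  NZCV=0000
9: · MOVVS
10: ✓ ADDGT  r0←0x23

VAL = 0x21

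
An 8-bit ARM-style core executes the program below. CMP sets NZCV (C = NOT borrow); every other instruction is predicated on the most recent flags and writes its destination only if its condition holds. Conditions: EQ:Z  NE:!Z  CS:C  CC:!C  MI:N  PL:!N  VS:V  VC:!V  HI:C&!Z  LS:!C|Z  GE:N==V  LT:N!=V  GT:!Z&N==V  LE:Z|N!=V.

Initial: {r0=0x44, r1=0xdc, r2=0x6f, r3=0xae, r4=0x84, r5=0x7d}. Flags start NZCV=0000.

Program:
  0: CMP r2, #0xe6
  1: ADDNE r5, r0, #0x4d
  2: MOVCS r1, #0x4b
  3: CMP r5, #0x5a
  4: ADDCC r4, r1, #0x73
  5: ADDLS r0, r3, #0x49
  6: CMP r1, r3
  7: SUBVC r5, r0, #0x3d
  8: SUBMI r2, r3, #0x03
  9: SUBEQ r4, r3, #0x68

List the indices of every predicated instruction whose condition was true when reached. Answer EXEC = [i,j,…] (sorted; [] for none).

0: ✓ CMP  NZCV=1001
1: ✓ ADDNE  r5←0x91
2: · MOVCS
3: ✓ CMP  NZCV=0011
4: · ADDCC
5: · ADDLS
6: ✓ CMP  NZCV=0010
7: ✓ SUBVC  r5←0x07
8: · SUBMI
9: · SUBEQ

EXEC = [1,7]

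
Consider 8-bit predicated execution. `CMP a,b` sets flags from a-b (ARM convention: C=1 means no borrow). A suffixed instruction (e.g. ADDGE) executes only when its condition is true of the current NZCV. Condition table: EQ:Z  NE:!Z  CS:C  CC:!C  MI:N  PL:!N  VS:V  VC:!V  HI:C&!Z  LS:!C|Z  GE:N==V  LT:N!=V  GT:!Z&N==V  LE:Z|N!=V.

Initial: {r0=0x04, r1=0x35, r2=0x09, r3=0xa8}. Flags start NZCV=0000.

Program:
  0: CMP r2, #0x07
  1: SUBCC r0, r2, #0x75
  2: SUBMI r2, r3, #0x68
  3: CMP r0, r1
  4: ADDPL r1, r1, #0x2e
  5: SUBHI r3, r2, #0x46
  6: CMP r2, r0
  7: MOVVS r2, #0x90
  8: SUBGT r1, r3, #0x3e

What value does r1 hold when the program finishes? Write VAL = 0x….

VAL = 0x6a

[0] flags=0010 → (cmp)
[1] flags=0010 CC?F → skip
[2] flags=0010 MI?F → skip
[3] flags=1000 → (cmp)
[4] flags=1000 PL?F → skip
[5] flags=1000 HI?F → skip
[6] flags=0010 → (cmp)
[7] flags=0010 VS?F → skip
[8] flags=0010 GT?T → r1=0x6a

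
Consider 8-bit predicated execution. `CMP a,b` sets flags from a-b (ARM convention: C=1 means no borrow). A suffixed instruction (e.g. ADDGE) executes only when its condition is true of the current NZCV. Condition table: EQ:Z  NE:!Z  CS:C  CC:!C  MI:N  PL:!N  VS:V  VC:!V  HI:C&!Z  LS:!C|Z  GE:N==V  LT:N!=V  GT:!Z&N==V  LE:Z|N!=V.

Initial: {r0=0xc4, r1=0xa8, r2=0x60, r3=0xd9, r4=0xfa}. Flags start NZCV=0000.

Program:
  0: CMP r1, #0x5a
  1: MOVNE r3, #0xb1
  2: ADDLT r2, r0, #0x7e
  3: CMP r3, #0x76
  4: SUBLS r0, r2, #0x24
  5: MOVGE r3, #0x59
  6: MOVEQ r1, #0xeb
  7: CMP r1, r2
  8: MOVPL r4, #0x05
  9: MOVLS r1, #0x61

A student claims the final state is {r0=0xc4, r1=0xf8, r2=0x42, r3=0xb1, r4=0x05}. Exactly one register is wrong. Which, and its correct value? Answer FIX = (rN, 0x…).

0: ✓ CMP  NZCV=0011
1: ✓ MOVNE  r3←0xb1
2: ✓ ADDLT  r2←0x42
3: ✓ CMP  NZCV=0011
4: · SUBLS
5: · MOVGE
6: · MOVEQ
7: ✓ CMP  NZCV=0011
8: ✓ MOVPL  r4←0x05
9: · MOVLS

FIX = (r1, 0xa8)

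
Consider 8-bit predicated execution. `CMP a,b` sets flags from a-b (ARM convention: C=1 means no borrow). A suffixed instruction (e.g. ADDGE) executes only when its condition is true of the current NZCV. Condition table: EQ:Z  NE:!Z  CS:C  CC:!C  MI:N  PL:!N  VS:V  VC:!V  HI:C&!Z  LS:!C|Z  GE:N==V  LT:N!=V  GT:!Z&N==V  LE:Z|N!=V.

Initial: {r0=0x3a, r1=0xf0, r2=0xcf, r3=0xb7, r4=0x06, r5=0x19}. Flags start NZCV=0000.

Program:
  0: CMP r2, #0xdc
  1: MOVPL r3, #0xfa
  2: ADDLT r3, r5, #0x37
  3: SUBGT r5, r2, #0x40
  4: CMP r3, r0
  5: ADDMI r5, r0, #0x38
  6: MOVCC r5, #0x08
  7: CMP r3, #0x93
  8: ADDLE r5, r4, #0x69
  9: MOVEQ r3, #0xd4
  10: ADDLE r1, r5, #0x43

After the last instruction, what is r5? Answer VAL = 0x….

VAL = 0x19

[0] flags=1000 → (cmp)
[1] flags=1000 PL?F → skip
[2] flags=1000 LT?T → r3=0x50
[3] flags=1000 GT?F → skip
[4] flags=0010 → (cmp)
[5] flags=0010 MI?F → skip
[6] flags=0010 CC?F → skip
[7] flags=1001 → (cmp)
[8] flags=1001 LE?F → skip
[9] flags=1001 EQ?F → skip
[10] flags=1001 LE?F → skip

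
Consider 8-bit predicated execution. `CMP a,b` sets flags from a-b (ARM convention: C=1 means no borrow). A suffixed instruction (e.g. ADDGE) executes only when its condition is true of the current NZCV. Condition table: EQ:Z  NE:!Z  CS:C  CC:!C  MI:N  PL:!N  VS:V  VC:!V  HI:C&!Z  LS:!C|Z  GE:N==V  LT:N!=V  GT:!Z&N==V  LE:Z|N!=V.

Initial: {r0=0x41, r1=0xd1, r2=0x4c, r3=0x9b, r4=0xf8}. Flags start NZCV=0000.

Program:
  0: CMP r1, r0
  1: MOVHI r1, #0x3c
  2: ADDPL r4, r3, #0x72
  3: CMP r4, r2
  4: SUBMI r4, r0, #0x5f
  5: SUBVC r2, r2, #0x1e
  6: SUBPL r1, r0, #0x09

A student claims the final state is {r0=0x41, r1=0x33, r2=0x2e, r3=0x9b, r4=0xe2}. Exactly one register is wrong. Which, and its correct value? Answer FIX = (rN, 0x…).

0: ✓ CMP  NZCV=1010
1: ✓ MOVHI  r1←0x3c
2: · ADDPL
3: ✓ CMP  NZCV=1010
4: ✓ SUBMI  r4←0xe2
5: ✓ SUBVC  r2←0x2e
6: · SUBPL

FIX = (r1, 0x3c)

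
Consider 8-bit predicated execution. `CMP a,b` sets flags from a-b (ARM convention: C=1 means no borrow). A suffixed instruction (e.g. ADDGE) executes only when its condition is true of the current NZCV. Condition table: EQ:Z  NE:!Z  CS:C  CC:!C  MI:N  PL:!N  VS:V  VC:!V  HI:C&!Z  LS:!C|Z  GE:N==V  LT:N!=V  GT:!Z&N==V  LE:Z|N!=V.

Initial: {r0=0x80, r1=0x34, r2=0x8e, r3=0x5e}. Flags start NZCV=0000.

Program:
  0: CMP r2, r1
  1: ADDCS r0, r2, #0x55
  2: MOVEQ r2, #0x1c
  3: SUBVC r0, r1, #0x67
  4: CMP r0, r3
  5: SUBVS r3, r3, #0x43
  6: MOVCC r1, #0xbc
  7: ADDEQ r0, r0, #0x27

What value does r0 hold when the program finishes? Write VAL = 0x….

0: ✓ CMP  NZCV=0011
1: ✓ ADDCS  r0←0xe3
2: · MOVEQ
3: · SUBVC
4: ✓ CMP  NZCV=1010
5: · SUBVS
6: · MOVCC
7: · ADDEQ

VAL = 0xe3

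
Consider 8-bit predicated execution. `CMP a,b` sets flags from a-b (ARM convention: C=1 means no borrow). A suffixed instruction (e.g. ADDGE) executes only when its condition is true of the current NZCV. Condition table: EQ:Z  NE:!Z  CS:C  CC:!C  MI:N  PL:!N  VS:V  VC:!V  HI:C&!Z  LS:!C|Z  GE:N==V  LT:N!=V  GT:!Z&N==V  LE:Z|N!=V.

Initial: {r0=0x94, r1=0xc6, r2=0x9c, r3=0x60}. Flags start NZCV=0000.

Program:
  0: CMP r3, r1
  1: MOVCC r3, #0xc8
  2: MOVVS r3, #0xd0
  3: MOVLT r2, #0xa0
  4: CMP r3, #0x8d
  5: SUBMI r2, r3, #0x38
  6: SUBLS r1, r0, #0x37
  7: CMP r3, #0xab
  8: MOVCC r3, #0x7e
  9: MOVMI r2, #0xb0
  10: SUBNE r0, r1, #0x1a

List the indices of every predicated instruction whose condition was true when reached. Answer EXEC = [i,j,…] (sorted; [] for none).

EXEC = [1,2,10]

[0] flags=1001 → (cmp)
[1] flags=1001 CC?T → r3=0xc8
[2] flags=1001 VS?T → r3=0xd0
[3] flags=1001 LT?F → skip
[4] flags=0010 → (cmp)
[5] flags=0010 MI?F → skip
[6] flags=0010 LS?F → skip
[7] flags=0010 → (cmp)
[8] flags=0010 CC?F → skip
[9] flags=0010 MI?F → skip
[10] flags=0010 NE?T → r0=0xac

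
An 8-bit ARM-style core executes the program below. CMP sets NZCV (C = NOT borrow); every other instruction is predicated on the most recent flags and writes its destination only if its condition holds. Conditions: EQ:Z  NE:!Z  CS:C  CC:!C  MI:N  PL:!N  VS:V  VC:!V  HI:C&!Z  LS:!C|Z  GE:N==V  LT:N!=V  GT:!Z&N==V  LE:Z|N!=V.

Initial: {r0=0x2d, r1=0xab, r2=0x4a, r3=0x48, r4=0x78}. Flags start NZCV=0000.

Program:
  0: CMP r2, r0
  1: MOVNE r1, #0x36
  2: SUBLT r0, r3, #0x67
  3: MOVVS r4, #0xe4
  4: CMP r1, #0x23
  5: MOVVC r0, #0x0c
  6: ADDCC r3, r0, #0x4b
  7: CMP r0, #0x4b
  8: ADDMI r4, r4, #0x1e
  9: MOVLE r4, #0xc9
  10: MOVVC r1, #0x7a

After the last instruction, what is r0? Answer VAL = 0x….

VAL = 0x0c

0: ✓ CMP  NZCV=0010
1: ✓ MOVNE  r1←0x36
2: · SUBLT
3: · MOVVS
4: ✓ CMP  NZCV=0010
5: ✓ MOVVC  r0←0x0c
6: · ADDCC
7: ✓ CMP  NZCV=1000
8: ✓ ADDMI  r4←0x96
9: ✓ MOVLE  r4←0xc9
10: ✓ MOVVC  r1←0x7a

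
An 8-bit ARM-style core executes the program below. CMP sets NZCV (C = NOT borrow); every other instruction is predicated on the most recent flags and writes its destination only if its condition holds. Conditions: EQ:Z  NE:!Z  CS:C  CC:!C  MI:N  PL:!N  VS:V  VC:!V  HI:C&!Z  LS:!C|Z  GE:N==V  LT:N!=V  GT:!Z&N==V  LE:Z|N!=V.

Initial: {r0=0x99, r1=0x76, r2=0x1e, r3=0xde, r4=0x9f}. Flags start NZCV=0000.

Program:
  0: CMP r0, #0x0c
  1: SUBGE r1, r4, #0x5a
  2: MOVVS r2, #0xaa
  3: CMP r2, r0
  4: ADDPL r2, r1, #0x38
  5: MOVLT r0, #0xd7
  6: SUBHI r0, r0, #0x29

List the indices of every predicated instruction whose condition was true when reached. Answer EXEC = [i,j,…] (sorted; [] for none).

[0] flags=1010 → (cmp)
[1] flags=1010 GE?F → skip
[2] flags=1010 VS?F → skip
[3] flags=1001 → (cmp)
[4] flags=1001 PL?F → skip
[5] flags=1001 LT?F → skip
[6] flags=1001 HI?F → skip

EXEC = []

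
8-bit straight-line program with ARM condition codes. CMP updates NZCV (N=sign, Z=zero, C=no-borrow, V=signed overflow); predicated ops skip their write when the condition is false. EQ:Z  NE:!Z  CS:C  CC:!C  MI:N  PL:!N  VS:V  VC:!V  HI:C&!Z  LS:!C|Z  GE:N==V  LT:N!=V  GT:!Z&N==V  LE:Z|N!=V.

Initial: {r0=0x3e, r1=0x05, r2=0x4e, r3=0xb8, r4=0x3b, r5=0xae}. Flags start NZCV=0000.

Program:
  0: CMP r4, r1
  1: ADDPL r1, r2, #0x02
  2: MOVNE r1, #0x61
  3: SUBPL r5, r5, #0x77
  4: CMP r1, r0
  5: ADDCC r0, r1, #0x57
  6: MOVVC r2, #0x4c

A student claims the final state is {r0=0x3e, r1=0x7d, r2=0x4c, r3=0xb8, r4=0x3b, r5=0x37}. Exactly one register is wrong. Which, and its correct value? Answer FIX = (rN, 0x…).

[0] flags=0010 → (cmp)
[1] flags=0010 PL?T → r1=0x50
[2] flags=0010 NE?T → r1=0x61
[3] flags=0010 PL?T → r5=0x37
[4] flags=0010 → (cmp)
[5] flags=0010 CC?F → skip
[6] flags=0010 VC?T → r2=0x4c

FIX = (r1, 0x61)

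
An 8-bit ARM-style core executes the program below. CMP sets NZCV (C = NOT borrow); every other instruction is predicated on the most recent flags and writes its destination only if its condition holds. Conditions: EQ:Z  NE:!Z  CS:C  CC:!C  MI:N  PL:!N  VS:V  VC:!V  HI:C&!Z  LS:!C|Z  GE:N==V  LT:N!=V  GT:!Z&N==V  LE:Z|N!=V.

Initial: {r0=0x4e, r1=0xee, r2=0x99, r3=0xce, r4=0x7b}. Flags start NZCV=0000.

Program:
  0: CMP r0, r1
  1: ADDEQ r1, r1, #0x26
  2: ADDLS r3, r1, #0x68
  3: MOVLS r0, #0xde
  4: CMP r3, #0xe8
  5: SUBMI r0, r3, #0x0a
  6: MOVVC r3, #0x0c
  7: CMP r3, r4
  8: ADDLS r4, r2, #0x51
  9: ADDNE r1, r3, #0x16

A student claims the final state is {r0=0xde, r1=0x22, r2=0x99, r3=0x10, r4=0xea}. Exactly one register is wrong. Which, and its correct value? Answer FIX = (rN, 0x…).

FIX = (r3, 0x0c)

0: ✓ CMP  NZCV=0000
1: · ADDEQ
2: ✓ ADDLS  r3←0x56
3: ✓ MOVLS  r0←0xde
4: ✓ CMP  NZCV=0000
5: · SUBMI
6: ✓ MOVVC  r3←0x0c
7: ✓ CMP  NZCV=1000
8: ✓ ADDLS  r4←0xea
9: ✓ ADDNE  r1←0x22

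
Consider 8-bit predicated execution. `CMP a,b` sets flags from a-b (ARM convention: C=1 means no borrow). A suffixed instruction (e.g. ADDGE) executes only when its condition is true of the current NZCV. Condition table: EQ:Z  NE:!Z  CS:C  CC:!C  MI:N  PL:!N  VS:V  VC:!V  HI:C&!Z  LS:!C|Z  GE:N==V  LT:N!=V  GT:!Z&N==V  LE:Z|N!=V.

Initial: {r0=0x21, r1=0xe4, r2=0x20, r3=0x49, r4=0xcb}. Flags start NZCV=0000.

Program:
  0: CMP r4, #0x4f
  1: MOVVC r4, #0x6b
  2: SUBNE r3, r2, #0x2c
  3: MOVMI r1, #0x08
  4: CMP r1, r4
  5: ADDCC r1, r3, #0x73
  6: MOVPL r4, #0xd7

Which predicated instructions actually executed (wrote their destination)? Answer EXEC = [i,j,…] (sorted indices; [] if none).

[0] flags=0011 → (cmp)
[1] flags=0011 VC?F → skip
[2] flags=0011 NE?T → r3=0xf4
[3] flags=0011 MI?F → skip
[4] flags=0010 → (cmp)
[5] flags=0010 CC?F → skip
[6] flags=0010 PL?T → r4=0xd7

EXEC = [2,6]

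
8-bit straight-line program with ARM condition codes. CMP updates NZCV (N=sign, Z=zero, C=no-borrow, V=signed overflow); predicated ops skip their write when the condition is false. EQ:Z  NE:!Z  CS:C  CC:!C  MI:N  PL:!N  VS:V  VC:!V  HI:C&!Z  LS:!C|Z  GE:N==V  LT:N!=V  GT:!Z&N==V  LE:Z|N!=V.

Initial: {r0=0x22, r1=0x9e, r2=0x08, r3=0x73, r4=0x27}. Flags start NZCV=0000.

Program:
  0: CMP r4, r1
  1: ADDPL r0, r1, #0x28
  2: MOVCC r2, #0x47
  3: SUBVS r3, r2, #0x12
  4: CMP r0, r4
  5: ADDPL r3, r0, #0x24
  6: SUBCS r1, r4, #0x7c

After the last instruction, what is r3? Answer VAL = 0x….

VAL = 0x35

0: ✓ CMP  NZCV=1001
1: · ADDPL
2: ✓ MOVCC  r2←0x47
3: ✓ SUBVS  r3←0x35
4: ✓ CMP  NZCV=1000
5: · ADDPL
6: · SUBCS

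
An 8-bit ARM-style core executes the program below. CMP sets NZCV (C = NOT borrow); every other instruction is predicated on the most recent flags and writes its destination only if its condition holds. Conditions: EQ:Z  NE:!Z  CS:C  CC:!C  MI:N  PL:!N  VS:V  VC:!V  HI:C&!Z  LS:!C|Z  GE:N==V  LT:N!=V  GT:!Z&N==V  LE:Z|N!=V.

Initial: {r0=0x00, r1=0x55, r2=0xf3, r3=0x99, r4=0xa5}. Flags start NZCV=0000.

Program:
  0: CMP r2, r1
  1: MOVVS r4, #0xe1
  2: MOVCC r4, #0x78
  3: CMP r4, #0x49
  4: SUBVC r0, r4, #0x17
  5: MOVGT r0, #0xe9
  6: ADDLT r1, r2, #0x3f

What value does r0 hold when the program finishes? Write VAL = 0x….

VAL = 0x00

[0] flags=1010 → (cmp)
[1] flags=1010 VS?F → skip
[2] flags=1010 CC?F → skip
[3] flags=0011 → (cmp)
[4] flags=0011 VC?F → skip
[5] flags=0011 GT?F → skip
[6] flags=0011 LT?T → r1=0x32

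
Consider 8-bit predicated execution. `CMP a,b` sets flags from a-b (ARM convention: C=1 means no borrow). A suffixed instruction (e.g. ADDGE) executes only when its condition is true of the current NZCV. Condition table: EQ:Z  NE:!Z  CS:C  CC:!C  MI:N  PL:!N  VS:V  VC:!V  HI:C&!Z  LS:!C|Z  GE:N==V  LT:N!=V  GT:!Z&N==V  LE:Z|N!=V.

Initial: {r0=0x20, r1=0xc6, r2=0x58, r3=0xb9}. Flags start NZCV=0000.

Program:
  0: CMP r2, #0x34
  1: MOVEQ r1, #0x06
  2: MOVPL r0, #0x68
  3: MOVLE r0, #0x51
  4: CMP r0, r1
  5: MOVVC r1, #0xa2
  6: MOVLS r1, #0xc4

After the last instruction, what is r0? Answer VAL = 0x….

0: ✓ CMP  NZCV=0010
1: · MOVEQ
2: ✓ MOVPL  r0←0x68
3: · MOVLE
4: ✓ CMP  NZCV=1001
5: · MOVVC
6: ✓ MOVLS  r1←0xc4

VAL = 0x68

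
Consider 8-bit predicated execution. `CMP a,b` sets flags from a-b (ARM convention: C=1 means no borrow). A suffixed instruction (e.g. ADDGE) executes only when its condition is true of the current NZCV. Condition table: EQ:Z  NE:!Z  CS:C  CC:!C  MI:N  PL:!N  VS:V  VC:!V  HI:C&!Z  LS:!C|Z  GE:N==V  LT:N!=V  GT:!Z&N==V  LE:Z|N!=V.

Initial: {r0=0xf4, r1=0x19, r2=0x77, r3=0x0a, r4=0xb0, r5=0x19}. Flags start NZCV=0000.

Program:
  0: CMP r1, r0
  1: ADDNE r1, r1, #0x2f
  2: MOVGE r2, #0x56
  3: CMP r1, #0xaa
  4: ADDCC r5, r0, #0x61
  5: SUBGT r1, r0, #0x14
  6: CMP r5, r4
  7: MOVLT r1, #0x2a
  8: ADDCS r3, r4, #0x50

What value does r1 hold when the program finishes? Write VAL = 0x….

VAL = 0xe0

[0] flags=0000 → (cmp)
[1] flags=0000 NE?T → r1=0x48
[2] flags=0000 GE?T → r2=0x56
[3] flags=1001 → (cmp)
[4] flags=1001 CC?T → r5=0x55
[5] flags=1001 GT?T → r1=0xe0
[6] flags=1001 → (cmp)
[7] flags=1001 LT?F → skip
[8] flags=1001 CS?F → skip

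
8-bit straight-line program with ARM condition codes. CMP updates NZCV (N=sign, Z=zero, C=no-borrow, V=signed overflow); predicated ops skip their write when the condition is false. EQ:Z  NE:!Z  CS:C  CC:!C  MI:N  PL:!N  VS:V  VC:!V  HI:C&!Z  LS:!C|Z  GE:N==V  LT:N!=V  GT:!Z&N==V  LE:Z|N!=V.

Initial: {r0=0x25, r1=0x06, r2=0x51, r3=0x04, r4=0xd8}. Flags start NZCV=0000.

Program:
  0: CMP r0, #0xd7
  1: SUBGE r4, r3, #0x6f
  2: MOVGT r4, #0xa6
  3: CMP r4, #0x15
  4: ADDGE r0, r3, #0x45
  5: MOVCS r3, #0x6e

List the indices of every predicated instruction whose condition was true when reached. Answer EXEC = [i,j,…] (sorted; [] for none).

EXEC = [1,2,5]

[0] flags=0000 → (cmp)
[1] flags=0000 GE?T → r4=0x95
[2] flags=0000 GT?T → r4=0xa6
[3] flags=1010 → (cmp)
[4] flags=1010 GE?F → skip
[5] flags=1010 CS?T → r3=0x6e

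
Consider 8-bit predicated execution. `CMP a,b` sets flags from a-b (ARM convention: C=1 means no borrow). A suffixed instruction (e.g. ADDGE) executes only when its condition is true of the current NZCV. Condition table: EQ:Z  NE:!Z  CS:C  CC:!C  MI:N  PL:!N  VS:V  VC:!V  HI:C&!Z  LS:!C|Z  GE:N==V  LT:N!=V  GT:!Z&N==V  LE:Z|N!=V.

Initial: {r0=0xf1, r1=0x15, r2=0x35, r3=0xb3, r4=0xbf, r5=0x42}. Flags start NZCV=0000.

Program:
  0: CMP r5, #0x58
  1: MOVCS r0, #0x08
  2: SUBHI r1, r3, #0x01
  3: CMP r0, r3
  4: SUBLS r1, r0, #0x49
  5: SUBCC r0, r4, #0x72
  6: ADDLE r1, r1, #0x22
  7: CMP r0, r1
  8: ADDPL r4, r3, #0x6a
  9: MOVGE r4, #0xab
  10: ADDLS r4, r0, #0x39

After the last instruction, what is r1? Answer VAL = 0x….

0: ✓ CMP  NZCV=1000
1: · MOVCS
2: · SUBHI
3: ✓ CMP  NZCV=0010
4: · SUBLS
5: · SUBCC
6: · ADDLE
7: ✓ CMP  NZCV=1010
8: · ADDPL
9: · MOVGE
10: · ADDLS

VAL = 0x15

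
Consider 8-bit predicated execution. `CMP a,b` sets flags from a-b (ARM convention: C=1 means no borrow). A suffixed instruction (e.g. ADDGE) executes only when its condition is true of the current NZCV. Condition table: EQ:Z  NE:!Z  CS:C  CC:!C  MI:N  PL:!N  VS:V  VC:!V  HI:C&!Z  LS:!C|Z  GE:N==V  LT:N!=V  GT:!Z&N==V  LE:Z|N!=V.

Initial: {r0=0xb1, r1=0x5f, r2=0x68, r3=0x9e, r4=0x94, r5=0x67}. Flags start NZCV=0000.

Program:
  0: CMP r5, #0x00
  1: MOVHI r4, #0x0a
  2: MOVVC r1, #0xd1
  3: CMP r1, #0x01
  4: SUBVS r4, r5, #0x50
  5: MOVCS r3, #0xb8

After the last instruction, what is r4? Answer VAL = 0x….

0: ✓ CMP  NZCV=0010
1: ✓ MOVHI  r4←0x0a
2: ✓ MOVVC  r1←0xd1
3: ✓ CMP  NZCV=1010
4: · SUBVS
5: ✓ MOVCS  r3←0xb8

VAL = 0x0a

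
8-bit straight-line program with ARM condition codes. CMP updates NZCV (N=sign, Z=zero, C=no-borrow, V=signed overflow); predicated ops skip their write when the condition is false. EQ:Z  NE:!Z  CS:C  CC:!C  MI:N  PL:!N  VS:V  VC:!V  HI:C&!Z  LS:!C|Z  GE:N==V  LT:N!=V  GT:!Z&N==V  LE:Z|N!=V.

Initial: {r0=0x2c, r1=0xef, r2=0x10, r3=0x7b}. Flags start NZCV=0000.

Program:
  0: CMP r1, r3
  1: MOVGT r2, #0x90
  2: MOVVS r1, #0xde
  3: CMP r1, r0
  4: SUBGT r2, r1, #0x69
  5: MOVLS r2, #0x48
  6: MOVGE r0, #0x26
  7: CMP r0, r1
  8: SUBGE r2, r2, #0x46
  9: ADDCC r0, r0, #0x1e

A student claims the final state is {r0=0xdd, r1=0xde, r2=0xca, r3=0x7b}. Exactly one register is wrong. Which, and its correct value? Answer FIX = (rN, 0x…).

0: ✓ CMP  NZCV=0011
1: · MOVGT
2: ✓ MOVVS  r1←0xde
3: ✓ CMP  NZCV=1010
4: · SUBGT
5: · MOVLS
6: · MOVGE
7: ✓ CMP  NZCV=0000
8: ✓ SUBGE  r2←0xca
9: ✓ ADDCC  r0←0x4a

FIX = (r0, 0x4a)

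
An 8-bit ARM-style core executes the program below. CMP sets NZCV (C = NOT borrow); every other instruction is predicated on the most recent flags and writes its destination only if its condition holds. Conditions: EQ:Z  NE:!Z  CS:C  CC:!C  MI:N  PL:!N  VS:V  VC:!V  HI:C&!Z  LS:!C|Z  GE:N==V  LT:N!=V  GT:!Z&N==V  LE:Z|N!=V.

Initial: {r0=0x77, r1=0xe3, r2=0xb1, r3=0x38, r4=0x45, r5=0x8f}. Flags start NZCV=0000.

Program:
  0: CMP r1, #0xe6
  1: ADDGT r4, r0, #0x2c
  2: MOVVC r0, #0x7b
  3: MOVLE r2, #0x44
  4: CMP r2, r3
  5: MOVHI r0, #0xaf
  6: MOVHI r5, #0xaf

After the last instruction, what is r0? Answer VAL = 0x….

VAL = 0xaf

0: ✓ CMP  NZCV=1000
1: · ADDGT
2: ✓ MOVVC  r0←0x7b
3: ✓ MOVLE  r2←0x44
4: ✓ CMP  NZCV=0010
5: ✓ MOVHI  r0←0xaf
6: ✓ MOVHI  r5←0xaf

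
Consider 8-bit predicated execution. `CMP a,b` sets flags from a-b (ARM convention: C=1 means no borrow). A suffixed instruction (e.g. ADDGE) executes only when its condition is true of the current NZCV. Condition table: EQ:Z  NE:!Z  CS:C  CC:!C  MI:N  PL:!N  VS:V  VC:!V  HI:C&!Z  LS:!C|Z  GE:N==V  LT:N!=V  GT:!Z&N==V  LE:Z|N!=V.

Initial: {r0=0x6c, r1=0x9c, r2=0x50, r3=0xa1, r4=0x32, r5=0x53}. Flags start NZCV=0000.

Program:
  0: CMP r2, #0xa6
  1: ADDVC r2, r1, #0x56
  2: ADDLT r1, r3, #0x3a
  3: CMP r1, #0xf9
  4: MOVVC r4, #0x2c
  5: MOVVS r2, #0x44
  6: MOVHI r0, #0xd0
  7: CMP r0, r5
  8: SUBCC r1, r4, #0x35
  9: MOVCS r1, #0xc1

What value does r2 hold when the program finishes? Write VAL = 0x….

0: ✓ CMP  NZCV=1001
1: · ADDVC
2: · ADDLT
3: ✓ CMP  NZCV=1000
4: ✓ MOVVC  r4←0x2c
5: · MOVVS
6: · MOVHI
7: ✓ CMP  NZCV=0010
8: · SUBCC
9: ✓ MOVCS  r1←0xc1

VAL = 0x50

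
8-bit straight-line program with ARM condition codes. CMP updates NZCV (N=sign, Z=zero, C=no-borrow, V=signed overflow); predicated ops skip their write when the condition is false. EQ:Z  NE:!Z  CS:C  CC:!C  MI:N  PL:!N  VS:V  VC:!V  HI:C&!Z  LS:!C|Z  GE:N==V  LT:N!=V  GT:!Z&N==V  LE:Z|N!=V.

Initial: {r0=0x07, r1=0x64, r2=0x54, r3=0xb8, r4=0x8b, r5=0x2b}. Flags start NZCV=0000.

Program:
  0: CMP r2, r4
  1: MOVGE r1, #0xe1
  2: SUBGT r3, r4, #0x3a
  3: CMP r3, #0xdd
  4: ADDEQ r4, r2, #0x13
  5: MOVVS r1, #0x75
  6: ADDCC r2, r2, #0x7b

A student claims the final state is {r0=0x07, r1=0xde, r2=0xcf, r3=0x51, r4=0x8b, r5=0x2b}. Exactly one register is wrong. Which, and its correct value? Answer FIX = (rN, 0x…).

FIX = (r1, 0xe1)

0: ✓ CMP  NZCV=1001
1: ✓ MOVGE  r1←0xe1
2: ✓ SUBGT  r3←0x51
3: ✓ CMP  NZCV=0000
4: · ADDEQ
5: · MOVVS
6: ✓ ADDCC  r2←0xcf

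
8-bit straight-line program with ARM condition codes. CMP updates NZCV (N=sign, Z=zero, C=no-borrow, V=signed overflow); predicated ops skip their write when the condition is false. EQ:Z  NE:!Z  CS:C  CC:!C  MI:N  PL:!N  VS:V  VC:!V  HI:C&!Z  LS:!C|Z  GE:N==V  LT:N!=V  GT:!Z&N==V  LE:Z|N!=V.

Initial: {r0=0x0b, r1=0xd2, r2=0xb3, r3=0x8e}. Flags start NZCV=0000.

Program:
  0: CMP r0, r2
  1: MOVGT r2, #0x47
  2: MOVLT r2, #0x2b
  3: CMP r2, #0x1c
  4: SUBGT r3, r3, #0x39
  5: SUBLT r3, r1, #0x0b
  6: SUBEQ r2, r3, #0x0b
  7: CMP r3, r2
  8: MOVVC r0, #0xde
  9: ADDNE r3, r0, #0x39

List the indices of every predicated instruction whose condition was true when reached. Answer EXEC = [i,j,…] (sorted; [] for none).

EXEC = [1,4,8,9]

0: ✓ CMP  NZCV=0000
1: ✓ MOVGT  r2←0x47
2: · MOVLT
3: ✓ CMP  NZCV=0010
4: ✓ SUBGT  r3←0x55
5: · SUBLT
6: · SUBEQ
7: ✓ CMP  NZCV=0010
8: ✓ MOVVC  r0←0xde
9: ✓ ADDNE  r3←0x17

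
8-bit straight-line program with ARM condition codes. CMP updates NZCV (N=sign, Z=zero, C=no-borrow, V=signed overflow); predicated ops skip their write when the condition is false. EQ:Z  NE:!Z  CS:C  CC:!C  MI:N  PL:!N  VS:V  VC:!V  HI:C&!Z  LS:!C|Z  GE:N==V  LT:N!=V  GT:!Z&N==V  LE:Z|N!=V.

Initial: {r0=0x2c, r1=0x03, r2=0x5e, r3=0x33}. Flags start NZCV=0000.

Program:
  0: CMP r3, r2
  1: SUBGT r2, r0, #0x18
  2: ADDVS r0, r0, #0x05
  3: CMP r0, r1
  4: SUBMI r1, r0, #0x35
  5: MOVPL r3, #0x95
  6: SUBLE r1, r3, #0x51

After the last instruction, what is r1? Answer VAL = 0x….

VAL = 0x03

[0] flags=1000 → (cmp)
[1] flags=1000 GT?F → skip
[2] flags=1000 VS?F → skip
[3] flags=0010 → (cmp)
[4] flags=0010 MI?F → skip
[5] flags=0010 PL?T → r3=0x95
[6] flags=0010 LE?F → skip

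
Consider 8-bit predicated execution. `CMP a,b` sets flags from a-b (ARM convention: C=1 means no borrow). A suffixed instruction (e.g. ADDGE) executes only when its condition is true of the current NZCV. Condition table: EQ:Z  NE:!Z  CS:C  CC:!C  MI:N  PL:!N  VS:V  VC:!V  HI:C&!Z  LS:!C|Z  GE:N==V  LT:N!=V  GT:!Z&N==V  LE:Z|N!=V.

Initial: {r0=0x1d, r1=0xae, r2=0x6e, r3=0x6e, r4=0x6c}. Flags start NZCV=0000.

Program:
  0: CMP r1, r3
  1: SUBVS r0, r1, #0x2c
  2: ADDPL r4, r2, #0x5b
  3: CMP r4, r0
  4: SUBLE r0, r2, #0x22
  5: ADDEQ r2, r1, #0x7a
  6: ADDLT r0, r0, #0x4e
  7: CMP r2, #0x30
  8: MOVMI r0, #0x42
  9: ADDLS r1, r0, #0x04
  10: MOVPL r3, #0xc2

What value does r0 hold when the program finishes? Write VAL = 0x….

0: ✓ CMP  NZCV=0011
1: ✓ SUBVS  r0←0x82
2: ✓ ADDPL  r4←0xc9
3: ✓ CMP  NZCV=0010
4: · SUBLE
5: · ADDEQ
6: · ADDLT
7: ✓ CMP  NZCV=0010
8: · MOVMI
9: · ADDLS
10: ✓ MOVPL  r3←0xc2

VAL = 0x82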